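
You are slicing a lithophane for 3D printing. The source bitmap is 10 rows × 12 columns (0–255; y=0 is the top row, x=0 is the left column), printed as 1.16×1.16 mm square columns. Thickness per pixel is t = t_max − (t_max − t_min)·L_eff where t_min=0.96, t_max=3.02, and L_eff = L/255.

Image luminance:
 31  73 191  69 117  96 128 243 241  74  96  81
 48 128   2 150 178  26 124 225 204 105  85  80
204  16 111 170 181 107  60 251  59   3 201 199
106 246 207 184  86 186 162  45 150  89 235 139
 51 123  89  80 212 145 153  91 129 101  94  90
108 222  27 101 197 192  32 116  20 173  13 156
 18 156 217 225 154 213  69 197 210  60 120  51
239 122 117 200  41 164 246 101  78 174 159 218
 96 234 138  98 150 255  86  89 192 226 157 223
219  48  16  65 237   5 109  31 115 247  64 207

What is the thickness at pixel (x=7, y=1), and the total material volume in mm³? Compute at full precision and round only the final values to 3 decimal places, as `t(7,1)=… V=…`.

t(7,1)=1.202 V=316.296

span = t_max - t_min = 3.02 - 0.96 = 2.060
L(7,1) = 225, L_eff = 225/255 = 0.882353
t(7,1) = 3.02 - 2.060·0.882353 = 1.202
Σt over all 10·12 pixels = 2997011/12750 ≈ 235.0596863
V = pitch²·Σt = 1.16²·2997011/12750 = 316.296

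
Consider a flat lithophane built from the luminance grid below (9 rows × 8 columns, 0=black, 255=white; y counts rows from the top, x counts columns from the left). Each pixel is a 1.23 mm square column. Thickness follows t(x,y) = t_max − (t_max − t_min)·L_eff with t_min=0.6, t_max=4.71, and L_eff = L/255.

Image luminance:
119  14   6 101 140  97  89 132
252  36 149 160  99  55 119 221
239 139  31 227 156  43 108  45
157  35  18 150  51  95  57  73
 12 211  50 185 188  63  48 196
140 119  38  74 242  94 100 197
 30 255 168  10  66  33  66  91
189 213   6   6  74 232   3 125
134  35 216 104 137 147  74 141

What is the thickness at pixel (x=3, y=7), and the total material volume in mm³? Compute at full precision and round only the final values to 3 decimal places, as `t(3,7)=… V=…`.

span = t_max - t_min = 4.71 - 0.6 = 4.110
L(3,7) = 6, L_eff = 6/255 = 0.023529
t(3,7) = 4.71 - 4.110·0.023529 = 4.613
Σt over all 9·8 pixels = 359359/1700 ≈ 211.3876471
V = pitch²·Σt = 1.23²·359359/1700 = 319.808

t(3,7)=4.613 V=319.808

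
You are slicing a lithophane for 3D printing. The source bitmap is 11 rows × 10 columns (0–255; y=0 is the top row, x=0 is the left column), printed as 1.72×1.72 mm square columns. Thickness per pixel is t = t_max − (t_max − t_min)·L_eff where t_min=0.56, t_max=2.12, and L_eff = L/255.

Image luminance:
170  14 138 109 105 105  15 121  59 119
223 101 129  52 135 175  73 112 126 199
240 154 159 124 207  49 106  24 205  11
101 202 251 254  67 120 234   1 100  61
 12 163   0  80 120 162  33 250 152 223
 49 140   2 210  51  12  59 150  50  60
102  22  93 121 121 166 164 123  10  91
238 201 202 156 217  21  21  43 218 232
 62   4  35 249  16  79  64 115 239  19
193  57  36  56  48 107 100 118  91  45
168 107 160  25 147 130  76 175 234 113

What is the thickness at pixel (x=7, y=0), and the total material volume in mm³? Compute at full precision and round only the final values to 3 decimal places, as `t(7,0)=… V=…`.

t(7,0)=1.380 V=462.619

span = t_max - t_min = 2.12 - 0.56 = 1.560
L(7,0) = 121, L_eff = 121/255 = 0.474510
t(7,0) = 2.12 - 1.560·0.474510 = 1.380
Σt over all 11·10 pixels = 332296/2125 ≈ 156.3745882
V = pitch²·Σt = 1.72²·332296/2125 = 462.619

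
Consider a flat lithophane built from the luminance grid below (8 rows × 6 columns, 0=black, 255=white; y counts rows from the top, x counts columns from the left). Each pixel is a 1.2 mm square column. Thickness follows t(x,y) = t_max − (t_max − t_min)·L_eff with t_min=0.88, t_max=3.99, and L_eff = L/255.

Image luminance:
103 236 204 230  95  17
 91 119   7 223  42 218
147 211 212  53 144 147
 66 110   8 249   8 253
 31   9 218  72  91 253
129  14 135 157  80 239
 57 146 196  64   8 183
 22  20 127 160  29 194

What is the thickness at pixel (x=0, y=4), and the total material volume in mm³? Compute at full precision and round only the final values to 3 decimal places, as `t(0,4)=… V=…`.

t(0,4)=3.612 V=173.453

span = t_max - t_min = 3.99 - 0.88 = 3.110
L(0,4) = 31, L_eff = 31/255 = 0.121569
t(0,4) = 3.99 - 3.110·0.121569 = 3.612
Σt over all 8·6 pixels = 3071563/25500 ≈ 120.4534510
V = pitch²·Σt = 1.2²·3071563/25500 = 173.453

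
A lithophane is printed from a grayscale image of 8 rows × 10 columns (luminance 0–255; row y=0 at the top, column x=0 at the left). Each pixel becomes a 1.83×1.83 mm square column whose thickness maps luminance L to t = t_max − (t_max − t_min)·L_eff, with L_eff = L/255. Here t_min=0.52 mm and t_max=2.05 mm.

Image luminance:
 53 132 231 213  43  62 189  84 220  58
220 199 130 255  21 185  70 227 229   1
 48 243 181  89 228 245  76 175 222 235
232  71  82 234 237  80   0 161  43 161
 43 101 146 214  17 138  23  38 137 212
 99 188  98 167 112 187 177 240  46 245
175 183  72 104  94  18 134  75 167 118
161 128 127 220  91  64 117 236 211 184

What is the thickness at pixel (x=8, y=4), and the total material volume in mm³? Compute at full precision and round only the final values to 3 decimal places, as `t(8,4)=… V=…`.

span = t_max - t_min = 2.05 - 0.52 = 1.530
L(8,4) = 137, L_eff = 137/255 = 0.537255
t(8,4) = 2.05 - 1.530·0.537255 = 1.228
Σt over all 8·10 pixels = 96.968
V = pitch²·Σt = 1.83²·96.968 = 324.736

t(8,4)=1.228 V=324.736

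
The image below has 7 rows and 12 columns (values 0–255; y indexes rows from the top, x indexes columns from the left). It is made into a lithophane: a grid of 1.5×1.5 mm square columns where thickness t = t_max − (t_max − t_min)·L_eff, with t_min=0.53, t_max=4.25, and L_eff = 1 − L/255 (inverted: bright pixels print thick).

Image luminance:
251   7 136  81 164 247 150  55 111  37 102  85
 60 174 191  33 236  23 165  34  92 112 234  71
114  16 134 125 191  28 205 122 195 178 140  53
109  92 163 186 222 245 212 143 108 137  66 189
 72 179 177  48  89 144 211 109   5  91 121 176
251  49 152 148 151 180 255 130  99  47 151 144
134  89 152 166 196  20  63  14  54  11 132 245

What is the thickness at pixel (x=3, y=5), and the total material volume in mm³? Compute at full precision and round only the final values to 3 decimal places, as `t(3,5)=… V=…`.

t(3,5)=2.689 V=450.692

span = t_max - t_min = 4.25 - 0.53 = 3.720
L(3,5) = 148, L_eff = 1 - 148/255 = 0.419608 (inverted)
t(3,5) = 4.25 - 3.720·0.419608 = 2.689
Σt over all 7·12 pixels = 425654/2125 ≈ 200.3077647
V = pitch²·Σt = 1.5²·425654/2125 = 450.692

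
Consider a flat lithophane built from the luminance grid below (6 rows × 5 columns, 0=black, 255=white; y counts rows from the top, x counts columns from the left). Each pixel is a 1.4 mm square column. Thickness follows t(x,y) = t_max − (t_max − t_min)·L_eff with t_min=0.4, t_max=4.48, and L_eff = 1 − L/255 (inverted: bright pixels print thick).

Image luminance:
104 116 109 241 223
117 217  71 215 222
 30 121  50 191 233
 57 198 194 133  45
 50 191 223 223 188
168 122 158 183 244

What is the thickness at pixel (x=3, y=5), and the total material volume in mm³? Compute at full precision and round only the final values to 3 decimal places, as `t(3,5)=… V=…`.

t(3,5)=3.328 V=168.936

span = t_max - t_min = 4.48 - 0.4 = 4.080
L(3,5) = 183, L_eff = 1 - 183/255 = 0.282353 (inverted)
t(3,5) = 4.48 - 4.080·0.282353 = 3.328
Σt over all 6·5 pixels = 86.192
V = pitch²·Σt = 1.4²·86.192 = 168.936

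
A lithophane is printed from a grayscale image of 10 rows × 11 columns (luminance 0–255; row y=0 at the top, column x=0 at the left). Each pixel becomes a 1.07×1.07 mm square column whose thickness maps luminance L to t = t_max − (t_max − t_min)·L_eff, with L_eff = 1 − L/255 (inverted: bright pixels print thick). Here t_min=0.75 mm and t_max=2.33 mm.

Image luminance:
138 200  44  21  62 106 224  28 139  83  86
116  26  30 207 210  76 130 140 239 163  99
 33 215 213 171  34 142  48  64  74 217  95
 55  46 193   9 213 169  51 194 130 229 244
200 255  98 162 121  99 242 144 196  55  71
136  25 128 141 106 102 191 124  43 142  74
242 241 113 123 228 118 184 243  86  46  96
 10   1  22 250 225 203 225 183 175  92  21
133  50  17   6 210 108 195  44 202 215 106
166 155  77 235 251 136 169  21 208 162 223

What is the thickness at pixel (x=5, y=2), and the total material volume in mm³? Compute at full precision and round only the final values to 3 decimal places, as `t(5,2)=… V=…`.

span = t_max - t_min = 2.33 - 0.75 = 1.580
L(5,2) = 142, L_eff = 1 - 142/255 = 0.443137 (inverted)
t(5,2) = 2.33 - 1.580·0.443137 = 1.630
Σt over all 10·11 pixels = 1097779/6375 ≈ 172.2006275
V = pitch²·Σt = 1.07²·1097779/6375 = 197.152

t(5,2)=1.630 V=197.152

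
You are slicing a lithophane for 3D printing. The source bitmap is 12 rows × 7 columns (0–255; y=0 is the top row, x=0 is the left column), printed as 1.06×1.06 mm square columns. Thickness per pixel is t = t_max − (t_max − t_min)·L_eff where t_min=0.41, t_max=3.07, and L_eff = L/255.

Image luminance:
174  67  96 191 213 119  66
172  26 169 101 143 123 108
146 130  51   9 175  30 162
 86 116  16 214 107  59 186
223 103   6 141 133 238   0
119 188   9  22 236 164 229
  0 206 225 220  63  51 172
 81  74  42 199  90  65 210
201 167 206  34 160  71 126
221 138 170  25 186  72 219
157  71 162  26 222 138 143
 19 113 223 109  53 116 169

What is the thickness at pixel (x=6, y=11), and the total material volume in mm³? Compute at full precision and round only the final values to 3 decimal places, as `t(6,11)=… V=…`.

span = t_max - t_min = 3.07 - 0.41 = 2.660
L(6,11) = 169, L_eff = 169/255 = 0.662745
t(6,11) = 3.07 - 2.660·0.662745 = 1.307
Σt over all 12·7 pixels = 1893997/12750 ≈ 148.5487843
V = pitch²·Σt = 1.06²·1893997/12750 = 166.909

t(6,11)=1.307 V=166.909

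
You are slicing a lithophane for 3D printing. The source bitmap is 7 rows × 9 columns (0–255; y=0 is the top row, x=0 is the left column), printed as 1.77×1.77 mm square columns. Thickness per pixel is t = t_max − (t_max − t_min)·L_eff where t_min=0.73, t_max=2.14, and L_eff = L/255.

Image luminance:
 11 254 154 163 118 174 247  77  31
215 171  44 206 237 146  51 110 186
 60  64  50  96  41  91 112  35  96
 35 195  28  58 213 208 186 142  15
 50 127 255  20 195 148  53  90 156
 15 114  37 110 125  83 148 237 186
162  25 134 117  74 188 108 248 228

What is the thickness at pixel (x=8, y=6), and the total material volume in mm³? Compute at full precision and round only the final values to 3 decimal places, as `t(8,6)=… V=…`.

span = t_max - t_min = 2.14 - 0.73 = 1.410
L(8,6) = 228, L_eff = 228/255 = 0.894118
t(8,6) = 2.14 - 1.410·0.894118 = 0.879
Σt over all 7·9 pixels = 781579/8500 ≈ 91.9504706
V = pitch²·Σt = 1.77²·781579/8500 = 288.072

t(8,6)=0.879 V=288.072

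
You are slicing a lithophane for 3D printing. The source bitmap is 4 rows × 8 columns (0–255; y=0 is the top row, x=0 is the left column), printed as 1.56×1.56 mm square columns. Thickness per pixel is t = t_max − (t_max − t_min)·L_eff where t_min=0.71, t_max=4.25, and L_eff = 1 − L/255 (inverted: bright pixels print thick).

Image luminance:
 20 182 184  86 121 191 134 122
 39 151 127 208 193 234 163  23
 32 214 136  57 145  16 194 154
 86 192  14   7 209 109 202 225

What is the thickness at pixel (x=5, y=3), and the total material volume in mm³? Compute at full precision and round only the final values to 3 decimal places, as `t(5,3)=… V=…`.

span = t_max - t_min = 4.25 - 0.71 = 3.540
L(5,3) = 109, L_eff = 1 - 109/255 = 0.572549 (inverted)
t(5,3) = 4.25 - 3.540·0.572549 = 2.223
Σt over all 4·8 pixels = 34259/425 ≈ 80.6094118
V = pitch²·Σt = 1.56²·34259/425 = 196.171

t(5,3)=2.223 V=196.171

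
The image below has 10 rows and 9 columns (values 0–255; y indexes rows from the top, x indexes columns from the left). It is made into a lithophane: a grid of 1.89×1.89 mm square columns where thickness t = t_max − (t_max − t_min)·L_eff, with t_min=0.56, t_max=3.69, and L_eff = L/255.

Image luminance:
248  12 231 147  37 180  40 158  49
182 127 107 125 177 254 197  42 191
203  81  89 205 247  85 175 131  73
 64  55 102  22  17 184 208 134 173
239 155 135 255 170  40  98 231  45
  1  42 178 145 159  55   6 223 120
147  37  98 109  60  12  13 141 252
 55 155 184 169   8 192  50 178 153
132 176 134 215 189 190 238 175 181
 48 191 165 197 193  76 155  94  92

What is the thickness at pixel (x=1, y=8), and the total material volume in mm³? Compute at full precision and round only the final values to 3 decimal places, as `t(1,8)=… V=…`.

t(1,8)=1.530 V=664.398

span = t_max - t_min = 3.69 - 0.56 = 3.130
L(1,8) = 176, L_eff = 176/255 = 0.690196
t(1,8) = 3.69 - 3.130·0.690196 = 1.530
Σt over all 10·9 pixels = 4742911/25500 ≈ 185.9965098
V = pitch²·Σt = 1.89²·4742911/25500 = 664.398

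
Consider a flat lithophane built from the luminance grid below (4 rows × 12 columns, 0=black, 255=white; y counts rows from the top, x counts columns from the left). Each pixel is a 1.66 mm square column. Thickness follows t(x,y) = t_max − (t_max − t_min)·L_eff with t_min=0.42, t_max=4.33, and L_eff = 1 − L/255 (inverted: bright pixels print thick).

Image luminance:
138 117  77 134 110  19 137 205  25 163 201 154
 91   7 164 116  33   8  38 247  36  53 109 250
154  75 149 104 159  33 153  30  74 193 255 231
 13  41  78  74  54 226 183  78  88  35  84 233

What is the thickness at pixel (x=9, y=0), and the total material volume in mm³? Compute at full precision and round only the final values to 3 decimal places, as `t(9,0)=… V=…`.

t(9,0)=2.919 V=284.942

span = t_max - t_min = 4.33 - 0.42 = 3.910
L(9,0) = 163, L_eff = 1 - 163/255 = 0.360784 (inverted)
t(9,0) = 4.33 - 3.910·0.360784 = 2.919
Σt over all 4·12 pixels = 155107/1500 ≈ 103.4046667
V = pitch²·Σt = 1.66²·155107/1500 = 284.942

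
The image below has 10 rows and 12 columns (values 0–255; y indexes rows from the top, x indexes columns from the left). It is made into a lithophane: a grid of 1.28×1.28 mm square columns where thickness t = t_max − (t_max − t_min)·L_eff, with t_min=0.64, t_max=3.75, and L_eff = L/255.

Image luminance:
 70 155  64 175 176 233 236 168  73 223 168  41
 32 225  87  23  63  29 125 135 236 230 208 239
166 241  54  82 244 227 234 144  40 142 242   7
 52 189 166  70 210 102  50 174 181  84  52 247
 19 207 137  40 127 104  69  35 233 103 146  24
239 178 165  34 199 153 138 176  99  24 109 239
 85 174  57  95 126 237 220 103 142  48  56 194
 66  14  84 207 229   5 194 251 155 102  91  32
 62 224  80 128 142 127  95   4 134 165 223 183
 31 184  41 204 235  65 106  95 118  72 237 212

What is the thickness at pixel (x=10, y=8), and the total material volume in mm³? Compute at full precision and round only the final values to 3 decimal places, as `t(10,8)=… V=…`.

t(10,8)=1.030 V=418.666

span = t_max - t_min = 3.75 - 0.64 = 3.110
L(10,8) = 223, L_eff = 223/255 = 0.874510
t(10,8) = 3.75 - 3.110·0.874510 = 1.030
Σt over all 10·12 pixels = 434407/1700 ≈ 255.5335294
V = pitch²·Σt = 1.28²·434407/1700 = 418.666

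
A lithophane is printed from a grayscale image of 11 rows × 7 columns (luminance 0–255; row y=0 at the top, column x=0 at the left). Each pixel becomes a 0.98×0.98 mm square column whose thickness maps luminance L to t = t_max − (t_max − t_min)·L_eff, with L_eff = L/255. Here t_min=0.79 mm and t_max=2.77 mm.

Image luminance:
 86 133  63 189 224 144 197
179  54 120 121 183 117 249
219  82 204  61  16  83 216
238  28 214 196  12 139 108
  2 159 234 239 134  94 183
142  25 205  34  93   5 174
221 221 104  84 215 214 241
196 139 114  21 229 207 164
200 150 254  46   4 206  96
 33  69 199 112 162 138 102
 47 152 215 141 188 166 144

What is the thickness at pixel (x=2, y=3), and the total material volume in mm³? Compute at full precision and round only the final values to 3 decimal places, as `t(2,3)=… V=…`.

span = t_max - t_min = 2.77 - 0.79 = 1.980
L(2,3) = 214, L_eff = 214/255 = 0.839216
t(2,3) = 2.77 - 1.980·0.839216 = 1.108
Σt over all 11·7 pixels = 1100693/8500 ≈ 129.4932941
V = pitch²·Σt = 0.98²·1100693/8500 = 124.365

t(2,3)=1.108 V=124.365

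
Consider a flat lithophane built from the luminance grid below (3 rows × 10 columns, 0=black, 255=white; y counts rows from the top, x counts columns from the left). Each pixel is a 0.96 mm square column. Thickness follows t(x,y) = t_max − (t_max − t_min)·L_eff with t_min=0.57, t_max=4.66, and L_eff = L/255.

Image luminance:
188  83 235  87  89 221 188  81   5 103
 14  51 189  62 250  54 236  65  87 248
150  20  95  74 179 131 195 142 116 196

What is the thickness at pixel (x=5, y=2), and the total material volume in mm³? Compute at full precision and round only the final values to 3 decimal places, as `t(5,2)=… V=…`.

t(5,2)=2.559 V=72.166

span = t_max - t_min = 4.66 - 0.57 = 4.090
L(5,2) = 131, L_eff = 131/255 = 0.513725
t(5,2) = 4.66 - 4.090·0.513725 = 2.559
Σt over all 3·10 pixels = 332799/4250 ≈ 78.3056471
V = pitch²·Σt = 0.96²·332799/4250 = 72.166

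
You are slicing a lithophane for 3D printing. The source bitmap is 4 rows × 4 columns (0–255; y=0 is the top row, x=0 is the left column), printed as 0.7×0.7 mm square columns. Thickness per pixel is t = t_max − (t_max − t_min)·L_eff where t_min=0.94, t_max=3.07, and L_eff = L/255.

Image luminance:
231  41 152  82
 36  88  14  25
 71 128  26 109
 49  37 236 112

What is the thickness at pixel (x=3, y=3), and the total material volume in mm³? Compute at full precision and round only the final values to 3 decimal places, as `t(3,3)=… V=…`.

t(3,3)=2.134 V=18.187

span = t_max - t_min = 3.07 - 0.94 = 2.130
L(3,3) = 112, L_eff = 112/255 = 0.439216
t(3,3) = 3.07 - 2.130·0.439216 = 2.134
Σt over all 4·4 pixels = 315493/8500 ≈ 37.1168235
V = pitch²·Σt = 0.7²·315493/8500 = 18.187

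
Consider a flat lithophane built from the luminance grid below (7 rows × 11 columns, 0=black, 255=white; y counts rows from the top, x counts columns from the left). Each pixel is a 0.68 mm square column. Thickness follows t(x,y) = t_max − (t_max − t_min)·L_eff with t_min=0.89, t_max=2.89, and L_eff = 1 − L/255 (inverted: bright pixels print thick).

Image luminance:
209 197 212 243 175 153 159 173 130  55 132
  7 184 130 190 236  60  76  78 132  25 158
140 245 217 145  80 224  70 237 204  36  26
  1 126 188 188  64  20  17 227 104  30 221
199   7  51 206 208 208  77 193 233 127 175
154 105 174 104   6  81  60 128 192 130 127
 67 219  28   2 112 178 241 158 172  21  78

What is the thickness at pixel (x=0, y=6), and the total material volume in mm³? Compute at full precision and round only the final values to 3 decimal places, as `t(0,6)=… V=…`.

t(0,6)=1.415 V=68.481

span = t_max - t_min = 2.89 - 0.89 = 2.000
L(0,6) = 67, L_eff = 1 - 67/255 = 0.737255 (inverted)
t(0,6) = 2.89 - 2.000·0.737255 = 1.415
Σt over all 7·11 pixels = 755303/5100 ≈ 148.0986275
V = pitch²·Σt = 0.68²·755303/5100 = 68.481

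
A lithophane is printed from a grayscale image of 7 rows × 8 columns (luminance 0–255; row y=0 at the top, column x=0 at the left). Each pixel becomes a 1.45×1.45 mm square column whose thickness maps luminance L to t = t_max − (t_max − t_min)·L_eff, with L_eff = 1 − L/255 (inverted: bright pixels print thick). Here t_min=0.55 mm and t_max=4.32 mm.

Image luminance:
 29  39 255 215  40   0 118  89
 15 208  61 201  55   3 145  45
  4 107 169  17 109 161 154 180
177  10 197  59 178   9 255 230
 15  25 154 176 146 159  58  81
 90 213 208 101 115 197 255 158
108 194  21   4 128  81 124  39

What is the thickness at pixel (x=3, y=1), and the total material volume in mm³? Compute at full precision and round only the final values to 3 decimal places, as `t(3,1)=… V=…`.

span = t_max - t_min = 4.32 - 0.55 = 3.770
L(3,1) = 201, L_eff = 1 - 201/255 = 0.211765 (inverted)
t(3,1) = 4.32 - 3.770·0.211765 = 3.522
Σt over all 7·8 pixels = 266014/2125 ≈ 125.1830588
V = pitch²·Σt = 1.45²·266014/2125 = 263.197

t(3,1)=3.522 V=263.197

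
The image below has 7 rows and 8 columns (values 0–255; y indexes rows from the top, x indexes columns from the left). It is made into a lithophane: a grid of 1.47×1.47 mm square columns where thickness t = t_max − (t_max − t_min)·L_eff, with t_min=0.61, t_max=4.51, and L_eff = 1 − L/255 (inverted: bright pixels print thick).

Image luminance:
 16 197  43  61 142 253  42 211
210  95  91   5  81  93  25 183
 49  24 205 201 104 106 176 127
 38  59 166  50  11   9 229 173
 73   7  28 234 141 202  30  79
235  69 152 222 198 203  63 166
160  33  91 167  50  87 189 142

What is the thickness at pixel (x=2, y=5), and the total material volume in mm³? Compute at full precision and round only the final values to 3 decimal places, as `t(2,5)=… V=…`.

span = t_max - t_min = 4.51 - 0.61 = 3.900
L(2,5) = 152, L_eff = 1 - 152/255 = 0.403922 (inverted)
t(2,5) = 4.51 - 3.900·0.403922 = 2.935
Σt over all 7·8 pixels = 56742/425 ≈ 133.5105882
V = pitch²·Σt = 1.47²·56742/425 = 288.503

t(2,5)=2.935 V=288.503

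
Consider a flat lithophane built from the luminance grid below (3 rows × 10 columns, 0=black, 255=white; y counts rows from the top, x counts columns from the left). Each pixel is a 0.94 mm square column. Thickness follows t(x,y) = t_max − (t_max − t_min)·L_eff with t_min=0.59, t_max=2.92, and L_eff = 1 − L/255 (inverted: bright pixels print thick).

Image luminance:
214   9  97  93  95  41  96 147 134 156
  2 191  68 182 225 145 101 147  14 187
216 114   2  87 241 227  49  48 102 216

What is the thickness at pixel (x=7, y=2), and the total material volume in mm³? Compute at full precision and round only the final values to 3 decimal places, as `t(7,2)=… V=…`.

span = t_max - t_min = 2.92 - 0.59 = 2.330
L(7,2) = 48, L_eff = 1 - 48/255 = 0.811765 (inverted)
t(7,2) = 2.92 - 2.330·0.811765 = 1.029
Σt over all 3·10 pixels = 325217/6375 ≈ 51.0144314
V = pitch²·Σt = 0.94²·325217/6375 = 45.076

t(7,2)=1.029 V=45.076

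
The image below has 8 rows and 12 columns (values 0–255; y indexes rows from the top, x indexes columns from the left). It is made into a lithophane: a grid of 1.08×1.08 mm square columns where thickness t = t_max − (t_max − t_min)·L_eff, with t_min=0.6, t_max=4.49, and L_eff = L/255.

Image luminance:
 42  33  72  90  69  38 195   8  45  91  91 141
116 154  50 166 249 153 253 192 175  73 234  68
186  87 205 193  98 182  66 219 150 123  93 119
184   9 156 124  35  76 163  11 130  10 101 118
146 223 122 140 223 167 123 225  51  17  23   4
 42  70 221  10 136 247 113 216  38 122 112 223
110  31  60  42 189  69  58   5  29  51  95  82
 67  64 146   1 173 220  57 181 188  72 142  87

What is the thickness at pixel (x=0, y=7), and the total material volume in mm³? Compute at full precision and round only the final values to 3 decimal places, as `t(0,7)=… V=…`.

t(0,7)=3.468 V=309.369

span = t_max - t_min = 4.49 - 0.6 = 3.890
L(0,7) = 67, L_eff = 67/255 = 0.262745
t(0,7) = 4.49 - 3.890·0.262745 = 3.468
Σt over all 8·12 pixels = 2254493/8500 ≈ 265.2344706
V = pitch²·Σt = 1.08²·2254493/8500 = 309.369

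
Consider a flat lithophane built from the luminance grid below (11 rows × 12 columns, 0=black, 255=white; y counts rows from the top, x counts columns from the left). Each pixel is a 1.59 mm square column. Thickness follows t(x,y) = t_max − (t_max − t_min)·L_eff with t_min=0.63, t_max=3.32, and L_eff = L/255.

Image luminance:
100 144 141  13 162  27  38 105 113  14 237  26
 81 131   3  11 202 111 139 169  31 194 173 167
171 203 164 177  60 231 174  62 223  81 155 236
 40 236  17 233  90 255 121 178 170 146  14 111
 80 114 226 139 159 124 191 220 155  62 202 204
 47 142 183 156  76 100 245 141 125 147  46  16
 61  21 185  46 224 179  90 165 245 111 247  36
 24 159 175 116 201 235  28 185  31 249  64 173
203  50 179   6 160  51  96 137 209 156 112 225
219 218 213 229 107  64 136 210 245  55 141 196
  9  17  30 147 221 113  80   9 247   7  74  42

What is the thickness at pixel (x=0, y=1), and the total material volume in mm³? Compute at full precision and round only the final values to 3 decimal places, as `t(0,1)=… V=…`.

span = t_max - t_min = 3.32 - 0.63 = 2.690
L(0,1) = 81, L_eff = 81/255 = 0.317647
t(0,1) = 3.32 - 2.690·0.317647 = 2.466
Σt over all 11·12 pixels = 6536753/25500 ≈ 256.3432549
V = pitch²·Σt = 1.59²·6536753/25500 = 648.061

t(0,1)=2.466 V=648.061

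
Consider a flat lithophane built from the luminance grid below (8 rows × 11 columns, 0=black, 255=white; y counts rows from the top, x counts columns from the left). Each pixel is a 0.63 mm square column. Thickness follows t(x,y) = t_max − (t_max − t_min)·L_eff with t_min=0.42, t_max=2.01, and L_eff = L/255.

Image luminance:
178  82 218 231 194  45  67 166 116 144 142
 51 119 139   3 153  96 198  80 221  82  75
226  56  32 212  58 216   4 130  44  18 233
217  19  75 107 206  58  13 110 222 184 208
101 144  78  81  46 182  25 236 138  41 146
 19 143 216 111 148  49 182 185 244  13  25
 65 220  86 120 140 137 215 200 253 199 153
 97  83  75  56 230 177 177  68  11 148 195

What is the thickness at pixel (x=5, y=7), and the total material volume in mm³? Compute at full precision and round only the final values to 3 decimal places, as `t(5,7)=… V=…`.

span = t_max - t_min = 2.01 - 0.42 = 1.590
L(5,7) = 177, L_eff = 177/255 = 0.694118
t(5,7) = 2.01 - 1.590·0.694118 = 0.906
Σt over all 8·11 pixels = 457431/4250 ≈ 107.6308235
V = pitch²·Σt = 0.63²·457431/4250 = 42.719

t(5,7)=0.906 V=42.719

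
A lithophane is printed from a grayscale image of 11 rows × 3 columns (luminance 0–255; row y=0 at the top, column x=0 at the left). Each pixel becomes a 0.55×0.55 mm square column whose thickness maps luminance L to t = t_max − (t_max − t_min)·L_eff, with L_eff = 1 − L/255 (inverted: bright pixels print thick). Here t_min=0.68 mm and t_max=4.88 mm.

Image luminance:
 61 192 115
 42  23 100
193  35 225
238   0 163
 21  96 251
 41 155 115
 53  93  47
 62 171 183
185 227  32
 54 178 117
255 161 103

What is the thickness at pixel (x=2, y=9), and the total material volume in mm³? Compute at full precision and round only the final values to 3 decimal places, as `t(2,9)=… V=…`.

span = t_max - t_min = 4.88 - 0.68 = 4.200
L(2,9) = 117, L_eff = 1 - 117/255 = 0.541176 (inverted)
t(2,9) = 4.88 - 4.200·0.541176 = 2.607
Σt over all 11·3 pixels = 37446/425 ≈ 88.1082353
V = pitch²·Σt = 0.55²·37446/425 = 26.653

t(2,9)=2.607 V=26.653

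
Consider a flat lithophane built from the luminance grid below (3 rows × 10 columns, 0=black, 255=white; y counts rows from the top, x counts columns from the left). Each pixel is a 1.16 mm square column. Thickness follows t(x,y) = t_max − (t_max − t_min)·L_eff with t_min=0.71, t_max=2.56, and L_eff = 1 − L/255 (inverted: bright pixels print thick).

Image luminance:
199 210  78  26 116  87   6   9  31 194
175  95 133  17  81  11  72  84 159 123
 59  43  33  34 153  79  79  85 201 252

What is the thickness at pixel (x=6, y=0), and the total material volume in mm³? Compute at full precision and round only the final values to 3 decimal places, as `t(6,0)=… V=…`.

t(6,0)=0.754 V=57.206

span = t_max - t_min = 2.56 - 0.71 = 1.850
L(6,0) = 6, L_eff = 1 - 6/255 = 0.976471 (inverted)
t(6,0) = 2.56 - 1.850·0.976471 = 0.754
Σt over all 3·10 pixels = 6377/150 ≈ 42.5133333
V = pitch²·Σt = 1.16²·6377/150 = 57.206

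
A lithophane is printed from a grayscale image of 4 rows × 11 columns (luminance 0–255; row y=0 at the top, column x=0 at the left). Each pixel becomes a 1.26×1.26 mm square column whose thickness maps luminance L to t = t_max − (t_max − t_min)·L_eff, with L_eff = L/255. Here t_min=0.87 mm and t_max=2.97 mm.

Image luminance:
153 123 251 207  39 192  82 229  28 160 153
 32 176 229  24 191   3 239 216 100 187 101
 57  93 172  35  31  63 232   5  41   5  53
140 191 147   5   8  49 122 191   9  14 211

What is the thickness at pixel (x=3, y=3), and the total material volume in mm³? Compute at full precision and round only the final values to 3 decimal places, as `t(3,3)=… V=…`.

t(3,3)=2.929 V=142.240

span = t_max - t_min = 2.97 - 0.87 = 2.100
L(3,3) = 5, L_eff = 5/255 = 0.019608
t(3,3) = 2.97 - 2.100·0.019608 = 2.929
Σt over all 4·11 pixels = 15231/170 ≈ 89.5941176
V = pitch²·Σt = 1.26²·15231/170 = 142.240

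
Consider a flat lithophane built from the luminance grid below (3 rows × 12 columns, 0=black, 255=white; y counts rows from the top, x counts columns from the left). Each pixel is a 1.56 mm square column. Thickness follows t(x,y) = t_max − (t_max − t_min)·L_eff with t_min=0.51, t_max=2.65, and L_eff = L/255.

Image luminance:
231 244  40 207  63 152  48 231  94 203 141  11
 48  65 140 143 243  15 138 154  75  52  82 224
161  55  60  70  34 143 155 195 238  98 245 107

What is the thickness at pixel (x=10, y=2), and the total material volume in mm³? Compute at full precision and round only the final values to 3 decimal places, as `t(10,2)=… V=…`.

t(10,2)=0.594 V=138.117

span = t_max - t_min = 2.65 - 0.51 = 2.140
L(10,2) = 245, L_eff = 245/255 = 0.960784
t(10,2) = 2.65 - 2.140·0.960784 = 0.594
Σt over all 3·12 pixels = 48241/850 ≈ 56.7541176
V = pitch²·Σt = 1.56²·48241/850 = 138.117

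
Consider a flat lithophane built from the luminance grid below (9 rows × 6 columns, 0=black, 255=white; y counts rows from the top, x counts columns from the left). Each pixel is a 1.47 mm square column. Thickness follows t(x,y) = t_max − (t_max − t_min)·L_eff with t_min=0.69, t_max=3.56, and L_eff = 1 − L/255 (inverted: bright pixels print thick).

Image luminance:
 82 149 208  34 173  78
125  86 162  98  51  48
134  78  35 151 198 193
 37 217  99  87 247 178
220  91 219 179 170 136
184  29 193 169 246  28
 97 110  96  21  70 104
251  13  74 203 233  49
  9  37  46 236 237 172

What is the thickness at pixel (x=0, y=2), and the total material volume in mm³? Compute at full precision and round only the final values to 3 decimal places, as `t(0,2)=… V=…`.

span = t_max - t_min = 3.56 - 0.69 = 2.870
L(0,2) = 134, L_eff = 1 - 134/255 = 0.474510 (inverted)
t(0,2) = 3.56 - 2.870·0.474510 = 2.198
Σt over all 9·6 pixels = 48697/425 ≈ 114.5811765
V = pitch²·Σt = 1.47²·48697/425 = 247.598

t(0,2)=2.198 V=247.598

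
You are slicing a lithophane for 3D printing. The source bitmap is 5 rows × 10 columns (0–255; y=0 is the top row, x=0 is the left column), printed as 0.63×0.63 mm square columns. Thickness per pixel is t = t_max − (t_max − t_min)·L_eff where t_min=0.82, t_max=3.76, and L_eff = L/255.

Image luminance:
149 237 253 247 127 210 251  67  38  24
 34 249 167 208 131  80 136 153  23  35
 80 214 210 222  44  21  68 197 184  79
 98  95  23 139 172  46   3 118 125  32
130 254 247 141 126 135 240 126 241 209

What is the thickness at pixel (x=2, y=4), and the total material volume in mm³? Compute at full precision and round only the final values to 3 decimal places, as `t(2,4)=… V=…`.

span = t_max - t_min = 3.76 - 0.82 = 2.940
L(2,4) = 247, L_eff = 247/255 = 0.968627
t(2,4) = 3.76 - 2.940·0.968627 = 0.912
Σt over all 5·10 pixels = 231969/2125 ≈ 109.1618824
V = pitch²·Σt = 0.63²·231969/2125 = 43.326

t(2,4)=0.912 V=43.326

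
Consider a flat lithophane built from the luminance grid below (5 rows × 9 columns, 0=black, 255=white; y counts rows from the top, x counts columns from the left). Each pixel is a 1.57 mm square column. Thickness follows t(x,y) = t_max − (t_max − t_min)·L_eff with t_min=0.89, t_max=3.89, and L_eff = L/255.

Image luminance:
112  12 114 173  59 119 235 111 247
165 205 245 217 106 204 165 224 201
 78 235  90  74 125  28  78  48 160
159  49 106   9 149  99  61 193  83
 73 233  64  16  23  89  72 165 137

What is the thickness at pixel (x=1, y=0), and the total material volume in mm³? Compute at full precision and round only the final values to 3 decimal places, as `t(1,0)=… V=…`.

t(1,0)=3.749 V=268.797

span = t_max - t_min = 3.89 - 0.89 = 3.000
L(1,0) = 12, L_eff = 12/255 = 0.047059
t(1,0) = 3.89 - 3.000·0.047059 = 3.749
Σt over all 5·9 pixels = 109.05
V = pitch²·Σt = 1.57²·109.05 = 268.797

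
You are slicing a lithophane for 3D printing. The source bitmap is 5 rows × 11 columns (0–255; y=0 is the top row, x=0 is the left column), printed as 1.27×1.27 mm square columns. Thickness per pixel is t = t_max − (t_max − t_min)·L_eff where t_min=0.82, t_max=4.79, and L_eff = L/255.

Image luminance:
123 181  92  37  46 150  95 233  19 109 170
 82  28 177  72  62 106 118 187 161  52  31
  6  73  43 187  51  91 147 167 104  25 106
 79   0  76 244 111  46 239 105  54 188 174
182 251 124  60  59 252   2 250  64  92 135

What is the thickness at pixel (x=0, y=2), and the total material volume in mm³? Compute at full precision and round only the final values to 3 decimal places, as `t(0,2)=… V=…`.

t(0,2)=4.697 V=271.292

span = t_max - t_min = 4.79 - 0.82 = 3.970
L(0,2) = 6, L_eff = 6/255 = 0.023529
t(0,2) = 4.79 - 3.970·0.023529 = 4.697
Σt over all 5·11 pixels = 4289129/25500 ≈ 168.2011373
V = pitch²·Σt = 1.27²·4289129/25500 = 271.292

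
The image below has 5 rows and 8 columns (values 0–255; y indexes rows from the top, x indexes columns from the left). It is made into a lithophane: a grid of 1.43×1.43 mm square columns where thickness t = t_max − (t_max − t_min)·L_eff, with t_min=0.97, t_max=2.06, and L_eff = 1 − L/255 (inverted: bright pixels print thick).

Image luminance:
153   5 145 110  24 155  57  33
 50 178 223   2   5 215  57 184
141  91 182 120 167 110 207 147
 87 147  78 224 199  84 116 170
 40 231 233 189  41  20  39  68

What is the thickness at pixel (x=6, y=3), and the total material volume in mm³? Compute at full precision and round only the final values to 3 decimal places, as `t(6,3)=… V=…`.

t(6,3)=1.466 V=120.661

span = t_max - t_min = 2.06 - 0.97 = 1.090
L(6,3) = 116, L_eff = 1 - 116/255 = 0.545098 (inverted)
t(6,3) = 2.06 - 1.090·0.545098 = 1.466
Σt over all 5·8 pixels = 1504643/25500 ≈ 59.0056078
V = pitch²·Σt = 1.43²·1504643/25500 = 120.661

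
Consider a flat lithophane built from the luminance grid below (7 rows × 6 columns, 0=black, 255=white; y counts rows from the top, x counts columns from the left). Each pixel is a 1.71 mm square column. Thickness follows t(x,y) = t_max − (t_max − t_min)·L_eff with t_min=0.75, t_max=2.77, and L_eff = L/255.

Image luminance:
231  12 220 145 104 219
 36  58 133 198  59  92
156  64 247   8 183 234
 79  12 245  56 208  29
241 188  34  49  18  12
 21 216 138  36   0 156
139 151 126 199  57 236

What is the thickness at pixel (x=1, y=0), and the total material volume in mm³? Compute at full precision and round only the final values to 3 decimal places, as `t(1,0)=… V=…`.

t(1,0)=2.675 V=223.330

span = t_max - t_min = 2.77 - 0.75 = 2.020
L(1,0) = 12, L_eff = 12/255 = 0.047059
t(1,0) = 2.77 - 2.020·0.047059 = 2.675
Σt over all 7·6 pixels = 97379/1275 ≈ 76.3756863
V = pitch²·Σt = 1.71²·97379/1275 = 223.330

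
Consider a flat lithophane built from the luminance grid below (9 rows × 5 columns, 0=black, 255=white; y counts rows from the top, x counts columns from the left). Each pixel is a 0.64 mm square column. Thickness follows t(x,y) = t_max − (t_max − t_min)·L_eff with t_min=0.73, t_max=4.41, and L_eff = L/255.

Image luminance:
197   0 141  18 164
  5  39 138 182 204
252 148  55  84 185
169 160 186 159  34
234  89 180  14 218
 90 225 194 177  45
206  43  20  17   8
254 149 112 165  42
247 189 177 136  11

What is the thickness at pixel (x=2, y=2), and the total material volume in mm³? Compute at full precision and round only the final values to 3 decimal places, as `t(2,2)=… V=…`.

span = t_max - t_min = 4.41 - 0.73 = 3.680
L(2,2) = 55, L_eff = 55/255 = 0.215686
t(2,2) = 4.41 - 3.680·0.215686 = 3.616
Σt over all 9·5 pixels = 2940059/25500 ≈ 115.2964314
V = pitch²·Σt = 0.64²·2940059/25500 = 47.225

t(2,2)=3.616 V=47.225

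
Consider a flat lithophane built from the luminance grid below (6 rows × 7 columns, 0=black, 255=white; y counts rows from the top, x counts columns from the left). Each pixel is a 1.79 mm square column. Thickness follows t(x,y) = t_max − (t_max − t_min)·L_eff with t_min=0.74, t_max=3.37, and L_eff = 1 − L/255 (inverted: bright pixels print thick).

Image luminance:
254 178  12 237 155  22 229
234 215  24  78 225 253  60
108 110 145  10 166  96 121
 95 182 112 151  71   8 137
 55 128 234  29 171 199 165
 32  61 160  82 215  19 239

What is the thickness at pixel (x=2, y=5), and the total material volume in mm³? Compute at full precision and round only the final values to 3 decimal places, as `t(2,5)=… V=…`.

t(2,5)=2.390 V=280.578

span = t_max - t_min = 3.37 - 0.74 = 2.630
L(2,5) = 160, L_eff = 1 - 160/255 = 0.372549 (inverted)
t(2,5) = 3.37 - 2.630·0.372549 = 2.390
Σt over all 6·7 pixels = 2232991/25500 ≈ 87.5682745
V = pitch²·Σt = 1.79²·2232991/25500 = 280.578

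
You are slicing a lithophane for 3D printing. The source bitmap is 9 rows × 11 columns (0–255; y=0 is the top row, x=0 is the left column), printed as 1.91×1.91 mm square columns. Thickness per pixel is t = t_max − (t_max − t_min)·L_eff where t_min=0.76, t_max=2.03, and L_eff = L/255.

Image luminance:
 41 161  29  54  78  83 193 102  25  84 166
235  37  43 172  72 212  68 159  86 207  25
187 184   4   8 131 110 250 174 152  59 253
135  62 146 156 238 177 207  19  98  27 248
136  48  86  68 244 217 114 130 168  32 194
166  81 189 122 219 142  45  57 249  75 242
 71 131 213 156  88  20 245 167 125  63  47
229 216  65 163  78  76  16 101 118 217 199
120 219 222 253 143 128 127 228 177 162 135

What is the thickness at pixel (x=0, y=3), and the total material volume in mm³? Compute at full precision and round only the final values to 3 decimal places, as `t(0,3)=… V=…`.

span = t_max - t_min = 2.03 - 0.76 = 1.270
L(0,3) = 135, L_eff = 135/255 = 0.529412
t(0,3) = 2.03 - 1.270·0.529412 = 1.358
Σt over all 9·11 pixels = 1730581/12750 ≈ 135.7318431
V = pitch²·Σt = 1.91²·1730581/12750 = 495.163

t(0,3)=1.358 V=495.163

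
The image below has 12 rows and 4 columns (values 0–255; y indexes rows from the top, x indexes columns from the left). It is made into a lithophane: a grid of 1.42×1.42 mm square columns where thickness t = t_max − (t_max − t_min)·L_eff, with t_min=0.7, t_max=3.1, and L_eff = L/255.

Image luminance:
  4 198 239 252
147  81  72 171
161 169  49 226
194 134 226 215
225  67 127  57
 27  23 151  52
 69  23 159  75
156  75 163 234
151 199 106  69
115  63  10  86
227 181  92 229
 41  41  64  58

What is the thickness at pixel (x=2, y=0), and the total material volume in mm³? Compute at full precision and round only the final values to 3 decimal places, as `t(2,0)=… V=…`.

span = t_max - t_min = 3.1 - 0.7 = 2.400
L(2,0) = 239, L_eff = 239/255 = 0.937255
t(2,0) = 3.1 - 2.400·0.937255 = 0.851
Σt over all 12·4 pixels = 39428/425 ≈ 92.7717647
V = pitch²·Σt = 1.42²·39428/425 = 187.065

t(2,0)=0.851 V=187.065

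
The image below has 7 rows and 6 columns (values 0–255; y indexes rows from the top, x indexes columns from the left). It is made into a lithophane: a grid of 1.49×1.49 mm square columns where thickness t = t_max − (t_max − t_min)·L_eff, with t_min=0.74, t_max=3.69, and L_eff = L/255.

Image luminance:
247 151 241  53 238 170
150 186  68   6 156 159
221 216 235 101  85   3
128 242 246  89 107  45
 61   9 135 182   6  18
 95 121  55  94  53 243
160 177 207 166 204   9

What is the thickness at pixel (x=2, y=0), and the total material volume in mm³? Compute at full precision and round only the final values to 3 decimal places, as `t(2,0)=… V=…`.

t(2,0)=0.902 V=201.836

span = t_max - t_min = 3.69 - 0.74 = 2.950
L(2,0) = 241, L_eff = 241/255 = 0.945098
t(2,0) = 3.69 - 2.950·0.945098 = 0.902
Σt over all 7·6 pixels = 38638/425 ≈ 90.9129412
V = pitch²·Σt = 1.49²·38638/425 = 201.836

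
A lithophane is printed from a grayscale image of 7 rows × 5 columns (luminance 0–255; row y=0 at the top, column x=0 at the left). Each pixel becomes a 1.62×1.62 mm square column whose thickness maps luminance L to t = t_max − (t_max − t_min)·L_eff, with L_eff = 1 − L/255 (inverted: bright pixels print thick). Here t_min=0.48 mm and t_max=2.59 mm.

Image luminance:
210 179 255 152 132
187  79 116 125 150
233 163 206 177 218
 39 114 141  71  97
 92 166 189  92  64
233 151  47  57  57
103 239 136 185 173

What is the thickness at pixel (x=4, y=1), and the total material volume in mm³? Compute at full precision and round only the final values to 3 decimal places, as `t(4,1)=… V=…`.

t(4,1)=1.721 V=153.276

span = t_max - t_min = 2.59 - 0.48 = 2.110
L(4,1) = 150, L_eff = 1 - 150/255 = 0.411765 (inverted)
t(4,1) = 2.59 - 2.110·0.411765 = 1.721
Σt over all 7·5 pixels = 124109/2125 ≈ 58.4042353
V = pitch²·Σt = 1.62²·124109/2125 = 153.276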